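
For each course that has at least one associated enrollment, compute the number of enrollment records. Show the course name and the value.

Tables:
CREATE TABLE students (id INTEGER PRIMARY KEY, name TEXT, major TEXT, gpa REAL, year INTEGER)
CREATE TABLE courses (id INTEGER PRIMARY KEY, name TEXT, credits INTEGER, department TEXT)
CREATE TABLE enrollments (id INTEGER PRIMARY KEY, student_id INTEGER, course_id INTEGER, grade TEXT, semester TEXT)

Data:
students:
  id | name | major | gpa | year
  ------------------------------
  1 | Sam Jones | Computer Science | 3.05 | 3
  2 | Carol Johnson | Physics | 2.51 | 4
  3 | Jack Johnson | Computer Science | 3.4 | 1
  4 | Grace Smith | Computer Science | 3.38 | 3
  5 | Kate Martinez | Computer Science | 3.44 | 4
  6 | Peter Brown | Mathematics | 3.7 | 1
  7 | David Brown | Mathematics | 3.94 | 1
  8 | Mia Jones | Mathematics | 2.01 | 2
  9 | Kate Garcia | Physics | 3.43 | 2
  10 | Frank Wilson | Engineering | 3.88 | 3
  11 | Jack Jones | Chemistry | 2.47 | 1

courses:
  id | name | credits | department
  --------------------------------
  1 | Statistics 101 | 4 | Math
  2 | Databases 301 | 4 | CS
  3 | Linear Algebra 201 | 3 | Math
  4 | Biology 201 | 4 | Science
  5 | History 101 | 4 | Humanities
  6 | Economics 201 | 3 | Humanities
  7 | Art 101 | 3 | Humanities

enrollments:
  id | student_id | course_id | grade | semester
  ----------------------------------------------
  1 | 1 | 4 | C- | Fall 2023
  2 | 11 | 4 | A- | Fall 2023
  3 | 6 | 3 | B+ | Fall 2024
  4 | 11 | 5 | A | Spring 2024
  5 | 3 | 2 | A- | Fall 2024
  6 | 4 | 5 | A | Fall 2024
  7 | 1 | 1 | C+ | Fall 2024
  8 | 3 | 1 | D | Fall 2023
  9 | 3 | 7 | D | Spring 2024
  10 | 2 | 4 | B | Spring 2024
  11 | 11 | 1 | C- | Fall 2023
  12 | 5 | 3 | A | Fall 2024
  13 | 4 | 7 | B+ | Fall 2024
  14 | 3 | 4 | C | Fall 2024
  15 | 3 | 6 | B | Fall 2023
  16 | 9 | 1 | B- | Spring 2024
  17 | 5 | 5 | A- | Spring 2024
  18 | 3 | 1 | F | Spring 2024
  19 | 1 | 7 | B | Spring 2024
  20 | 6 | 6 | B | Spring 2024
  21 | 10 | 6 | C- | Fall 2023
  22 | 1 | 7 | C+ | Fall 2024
SELECT p.name, COUNT(*) AS n FROM enrollments c JOIN courses p ON c.course_id = p.id GROUP BY p.id, p.name

Execution result:
name | n
Statistics 101 | 5
Databases 301 | 1
Linear Algebra 201 | 2
Biology 201 | 4
History 101 | 3
Economics 201 | 3
Art 101 | 4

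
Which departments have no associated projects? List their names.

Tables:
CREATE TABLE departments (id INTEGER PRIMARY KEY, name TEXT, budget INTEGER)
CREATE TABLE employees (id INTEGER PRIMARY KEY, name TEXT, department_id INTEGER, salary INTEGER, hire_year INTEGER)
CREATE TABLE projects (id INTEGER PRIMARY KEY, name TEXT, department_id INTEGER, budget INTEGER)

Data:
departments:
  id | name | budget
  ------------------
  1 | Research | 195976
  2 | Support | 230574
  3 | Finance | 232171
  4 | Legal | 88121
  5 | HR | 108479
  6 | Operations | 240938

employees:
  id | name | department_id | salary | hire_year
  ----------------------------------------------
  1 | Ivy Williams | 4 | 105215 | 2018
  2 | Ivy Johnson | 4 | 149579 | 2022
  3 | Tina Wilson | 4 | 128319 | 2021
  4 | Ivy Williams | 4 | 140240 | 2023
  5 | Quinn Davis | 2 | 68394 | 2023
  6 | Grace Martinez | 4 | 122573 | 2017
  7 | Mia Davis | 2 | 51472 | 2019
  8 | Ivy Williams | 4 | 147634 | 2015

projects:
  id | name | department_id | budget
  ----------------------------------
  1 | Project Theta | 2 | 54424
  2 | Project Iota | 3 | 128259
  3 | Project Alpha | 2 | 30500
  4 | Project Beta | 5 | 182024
SELECT p.name FROM departments p LEFT JOIN projects c ON c.department_id = p.id WHERE c.id IS NULL

Execution result:
name
Research
Legal
Operations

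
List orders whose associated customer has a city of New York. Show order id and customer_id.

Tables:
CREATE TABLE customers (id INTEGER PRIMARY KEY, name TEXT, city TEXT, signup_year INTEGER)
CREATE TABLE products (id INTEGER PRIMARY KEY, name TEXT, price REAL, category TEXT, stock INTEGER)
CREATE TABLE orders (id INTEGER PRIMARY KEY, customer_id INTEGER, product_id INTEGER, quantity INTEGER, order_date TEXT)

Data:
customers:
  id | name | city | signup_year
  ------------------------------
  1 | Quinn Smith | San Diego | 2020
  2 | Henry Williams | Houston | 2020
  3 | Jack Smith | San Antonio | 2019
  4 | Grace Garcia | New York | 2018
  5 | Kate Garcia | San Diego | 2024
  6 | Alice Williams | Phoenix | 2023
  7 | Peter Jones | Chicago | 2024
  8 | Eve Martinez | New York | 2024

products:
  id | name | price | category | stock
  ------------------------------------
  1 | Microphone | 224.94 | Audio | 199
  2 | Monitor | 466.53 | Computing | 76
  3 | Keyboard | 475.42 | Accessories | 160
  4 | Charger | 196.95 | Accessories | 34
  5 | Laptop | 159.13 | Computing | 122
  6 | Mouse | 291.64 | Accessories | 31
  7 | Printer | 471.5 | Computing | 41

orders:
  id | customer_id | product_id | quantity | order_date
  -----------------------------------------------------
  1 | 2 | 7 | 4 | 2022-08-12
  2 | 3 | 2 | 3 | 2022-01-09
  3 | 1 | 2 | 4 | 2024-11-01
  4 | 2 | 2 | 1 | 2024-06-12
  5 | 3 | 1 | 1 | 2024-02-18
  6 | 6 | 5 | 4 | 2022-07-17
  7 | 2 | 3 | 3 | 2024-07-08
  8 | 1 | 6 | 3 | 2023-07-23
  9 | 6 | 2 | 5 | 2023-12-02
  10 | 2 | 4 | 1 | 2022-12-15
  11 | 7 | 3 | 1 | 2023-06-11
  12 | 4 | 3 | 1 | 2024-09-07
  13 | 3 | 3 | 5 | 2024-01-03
SELECT id, customer_id FROM orders WHERE customer_id IN (SELECT id FROM customers WHERE city = 'New York')

Execution result:
id | customer_id
12 | 4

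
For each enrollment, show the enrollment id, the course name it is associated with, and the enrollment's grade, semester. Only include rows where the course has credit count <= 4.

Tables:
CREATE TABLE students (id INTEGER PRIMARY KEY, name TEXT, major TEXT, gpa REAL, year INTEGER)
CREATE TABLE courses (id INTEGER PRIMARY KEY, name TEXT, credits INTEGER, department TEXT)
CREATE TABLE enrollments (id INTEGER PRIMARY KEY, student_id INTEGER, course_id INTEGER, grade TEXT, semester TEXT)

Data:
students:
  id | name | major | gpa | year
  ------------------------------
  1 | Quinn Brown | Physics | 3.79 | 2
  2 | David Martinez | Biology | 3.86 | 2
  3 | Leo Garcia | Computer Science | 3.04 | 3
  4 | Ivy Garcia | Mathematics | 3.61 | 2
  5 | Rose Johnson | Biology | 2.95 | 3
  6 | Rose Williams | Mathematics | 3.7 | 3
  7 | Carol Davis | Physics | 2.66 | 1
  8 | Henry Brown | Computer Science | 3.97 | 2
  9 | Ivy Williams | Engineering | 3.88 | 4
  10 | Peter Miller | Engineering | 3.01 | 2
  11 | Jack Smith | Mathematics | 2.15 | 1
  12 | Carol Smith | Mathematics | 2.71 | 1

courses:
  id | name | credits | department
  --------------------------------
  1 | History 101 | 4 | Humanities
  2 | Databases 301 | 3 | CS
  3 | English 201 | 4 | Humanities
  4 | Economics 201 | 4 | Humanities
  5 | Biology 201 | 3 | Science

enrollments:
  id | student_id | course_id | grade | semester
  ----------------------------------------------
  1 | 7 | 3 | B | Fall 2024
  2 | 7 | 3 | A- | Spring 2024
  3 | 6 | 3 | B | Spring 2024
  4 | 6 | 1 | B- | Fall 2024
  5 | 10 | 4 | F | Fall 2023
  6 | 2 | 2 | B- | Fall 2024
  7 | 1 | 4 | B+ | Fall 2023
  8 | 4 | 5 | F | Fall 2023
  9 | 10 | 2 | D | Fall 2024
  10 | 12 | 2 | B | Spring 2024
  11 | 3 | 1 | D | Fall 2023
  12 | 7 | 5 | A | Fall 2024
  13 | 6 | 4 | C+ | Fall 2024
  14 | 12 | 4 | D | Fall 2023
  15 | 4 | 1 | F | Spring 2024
SELECT c.id, p.name AS course, c.grade, c.semester FROM enrollments c JOIN courses p ON c.course_id = p.id WHERE p.credits <= 4

Execution result:
id | course | grade | semester
1 | English 201 | B | Fall 2024
2 | English 201 | A- | Spring 2024
3 | English 201 | B | Spring 2024
4 | History 101 | B- | Fall 2024
5 | Economics 201 | F | Fall 2023
6 | Databases 301 | B- | Fall 2024
7 | Economics 201 | B+ | Fall 2023
8 | Biology 201 | F | Fall 2023
9 | Databases 301 | D | Fall 2024
10 | Databases 301 | B | Spring 2024
11 | History 101 | D | Fall 2023
12 | Biology 201 | A | Fall 2024
13 | Economics 201 | C+ | Fall 2024
14 | Economics 201 | D | Fall 2023
15 | History 101 | F | Spring 2024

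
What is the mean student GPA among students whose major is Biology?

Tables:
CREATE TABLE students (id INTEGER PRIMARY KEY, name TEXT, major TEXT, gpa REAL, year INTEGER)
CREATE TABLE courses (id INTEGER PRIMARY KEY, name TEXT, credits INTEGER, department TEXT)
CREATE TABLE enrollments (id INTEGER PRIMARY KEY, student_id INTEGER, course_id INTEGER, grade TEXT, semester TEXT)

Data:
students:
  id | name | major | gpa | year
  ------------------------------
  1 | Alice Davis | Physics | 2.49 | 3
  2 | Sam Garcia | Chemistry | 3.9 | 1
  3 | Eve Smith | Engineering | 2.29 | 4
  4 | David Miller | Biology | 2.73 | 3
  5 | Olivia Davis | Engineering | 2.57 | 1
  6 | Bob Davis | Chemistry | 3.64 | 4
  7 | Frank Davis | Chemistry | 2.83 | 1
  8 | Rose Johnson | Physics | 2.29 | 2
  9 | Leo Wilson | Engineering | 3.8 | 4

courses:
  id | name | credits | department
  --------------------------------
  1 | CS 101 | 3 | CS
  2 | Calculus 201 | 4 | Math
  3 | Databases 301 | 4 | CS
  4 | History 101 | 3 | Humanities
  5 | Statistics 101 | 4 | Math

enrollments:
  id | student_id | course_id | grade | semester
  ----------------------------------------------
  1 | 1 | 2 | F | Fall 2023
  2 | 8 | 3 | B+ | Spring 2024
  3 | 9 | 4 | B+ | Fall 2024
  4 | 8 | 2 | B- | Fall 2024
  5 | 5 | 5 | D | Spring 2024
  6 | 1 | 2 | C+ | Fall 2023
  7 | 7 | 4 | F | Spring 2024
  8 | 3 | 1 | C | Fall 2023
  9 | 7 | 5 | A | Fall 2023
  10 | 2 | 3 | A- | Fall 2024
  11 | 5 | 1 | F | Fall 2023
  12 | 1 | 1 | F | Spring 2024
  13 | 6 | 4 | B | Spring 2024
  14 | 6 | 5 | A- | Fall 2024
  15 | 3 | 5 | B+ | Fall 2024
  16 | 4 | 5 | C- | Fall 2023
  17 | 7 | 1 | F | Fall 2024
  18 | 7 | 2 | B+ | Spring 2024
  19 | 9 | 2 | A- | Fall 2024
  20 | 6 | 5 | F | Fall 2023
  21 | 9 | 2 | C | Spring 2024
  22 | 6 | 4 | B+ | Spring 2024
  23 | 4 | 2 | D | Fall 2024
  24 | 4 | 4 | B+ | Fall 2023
SELECT AVG(gpa) FROM students WHERE major = 'Biology'

Execution result:
2.73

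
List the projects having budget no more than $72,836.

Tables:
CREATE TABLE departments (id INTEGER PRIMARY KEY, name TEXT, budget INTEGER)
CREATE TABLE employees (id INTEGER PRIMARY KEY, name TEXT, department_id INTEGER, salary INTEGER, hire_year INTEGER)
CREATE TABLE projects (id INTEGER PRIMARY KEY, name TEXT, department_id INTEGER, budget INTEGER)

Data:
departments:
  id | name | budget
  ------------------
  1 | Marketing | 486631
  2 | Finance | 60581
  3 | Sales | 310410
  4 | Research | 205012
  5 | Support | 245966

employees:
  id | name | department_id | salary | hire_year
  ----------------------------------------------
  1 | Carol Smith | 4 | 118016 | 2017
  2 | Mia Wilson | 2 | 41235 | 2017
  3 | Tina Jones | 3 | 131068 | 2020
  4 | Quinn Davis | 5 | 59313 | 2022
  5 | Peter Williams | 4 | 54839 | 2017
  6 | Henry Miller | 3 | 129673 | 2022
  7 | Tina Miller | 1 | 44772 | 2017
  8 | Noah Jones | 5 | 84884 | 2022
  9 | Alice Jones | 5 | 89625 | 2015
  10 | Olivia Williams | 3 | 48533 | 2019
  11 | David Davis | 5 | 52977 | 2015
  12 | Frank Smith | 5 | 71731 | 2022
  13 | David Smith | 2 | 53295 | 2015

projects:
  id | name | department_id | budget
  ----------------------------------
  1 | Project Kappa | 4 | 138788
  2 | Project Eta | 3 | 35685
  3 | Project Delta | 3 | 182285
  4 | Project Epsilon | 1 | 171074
SELECT name, budget FROM projects WHERE budget <= 72836

Execution result:
name | budget
Project Eta | 35685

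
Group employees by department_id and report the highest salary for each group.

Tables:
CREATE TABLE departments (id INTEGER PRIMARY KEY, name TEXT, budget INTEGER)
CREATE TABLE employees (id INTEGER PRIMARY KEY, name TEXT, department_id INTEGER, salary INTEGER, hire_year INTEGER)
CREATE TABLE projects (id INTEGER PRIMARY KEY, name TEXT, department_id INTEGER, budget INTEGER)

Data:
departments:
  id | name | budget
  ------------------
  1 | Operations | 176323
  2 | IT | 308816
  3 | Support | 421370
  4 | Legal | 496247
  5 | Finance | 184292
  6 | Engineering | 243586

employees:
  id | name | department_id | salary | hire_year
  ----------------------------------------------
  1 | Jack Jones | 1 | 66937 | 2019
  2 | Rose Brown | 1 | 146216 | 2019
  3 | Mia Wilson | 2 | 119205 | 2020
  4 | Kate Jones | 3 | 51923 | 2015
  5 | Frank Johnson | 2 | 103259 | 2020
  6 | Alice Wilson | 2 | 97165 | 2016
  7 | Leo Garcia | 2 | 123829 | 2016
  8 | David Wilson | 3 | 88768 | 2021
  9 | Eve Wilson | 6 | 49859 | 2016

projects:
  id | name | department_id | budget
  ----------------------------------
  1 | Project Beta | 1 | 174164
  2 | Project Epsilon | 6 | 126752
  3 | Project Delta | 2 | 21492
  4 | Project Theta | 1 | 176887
SELECT department_id, MAX(salary) AS max_salary FROM employees GROUP BY department_id

Execution result:
department_id | max_salary
1 | 146216
2 | 123829
3 | 88768
6 | 49859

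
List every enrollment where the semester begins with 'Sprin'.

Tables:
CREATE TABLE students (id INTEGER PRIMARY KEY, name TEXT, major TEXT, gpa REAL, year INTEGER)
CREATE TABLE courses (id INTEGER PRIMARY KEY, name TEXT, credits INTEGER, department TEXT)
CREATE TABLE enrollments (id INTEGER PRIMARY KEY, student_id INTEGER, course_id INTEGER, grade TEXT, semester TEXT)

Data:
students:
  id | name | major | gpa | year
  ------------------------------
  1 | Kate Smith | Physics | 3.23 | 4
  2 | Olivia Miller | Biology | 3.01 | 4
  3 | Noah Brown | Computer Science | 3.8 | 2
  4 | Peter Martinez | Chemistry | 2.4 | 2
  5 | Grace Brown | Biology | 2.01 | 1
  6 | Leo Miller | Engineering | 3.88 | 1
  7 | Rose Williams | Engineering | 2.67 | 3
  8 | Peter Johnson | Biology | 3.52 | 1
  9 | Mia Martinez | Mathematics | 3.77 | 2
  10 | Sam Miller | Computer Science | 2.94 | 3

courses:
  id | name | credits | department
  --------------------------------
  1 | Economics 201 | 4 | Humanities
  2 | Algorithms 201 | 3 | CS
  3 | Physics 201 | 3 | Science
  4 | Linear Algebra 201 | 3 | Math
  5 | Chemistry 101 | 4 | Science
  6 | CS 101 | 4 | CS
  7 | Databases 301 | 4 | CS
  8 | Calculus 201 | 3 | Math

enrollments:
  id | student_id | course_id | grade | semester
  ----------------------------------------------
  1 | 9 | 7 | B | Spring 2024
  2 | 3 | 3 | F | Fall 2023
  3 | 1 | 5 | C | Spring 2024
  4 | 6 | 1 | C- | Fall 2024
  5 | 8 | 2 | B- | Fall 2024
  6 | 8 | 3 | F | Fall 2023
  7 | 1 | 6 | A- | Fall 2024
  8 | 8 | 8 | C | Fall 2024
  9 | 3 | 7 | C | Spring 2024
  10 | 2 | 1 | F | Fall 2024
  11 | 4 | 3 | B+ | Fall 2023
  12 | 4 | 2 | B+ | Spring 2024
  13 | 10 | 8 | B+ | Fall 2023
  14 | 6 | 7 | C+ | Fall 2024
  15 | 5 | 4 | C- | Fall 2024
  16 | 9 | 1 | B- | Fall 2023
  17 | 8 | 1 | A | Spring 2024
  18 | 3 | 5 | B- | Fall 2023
SELECT id, semester FROM enrollments WHERE semester LIKE 'Sprin%'

Execution result:
id | semester
1 | Spring 2024
3 | Spring 2024
9 | Spring 2024
12 | Spring 2024
17 | Spring 2024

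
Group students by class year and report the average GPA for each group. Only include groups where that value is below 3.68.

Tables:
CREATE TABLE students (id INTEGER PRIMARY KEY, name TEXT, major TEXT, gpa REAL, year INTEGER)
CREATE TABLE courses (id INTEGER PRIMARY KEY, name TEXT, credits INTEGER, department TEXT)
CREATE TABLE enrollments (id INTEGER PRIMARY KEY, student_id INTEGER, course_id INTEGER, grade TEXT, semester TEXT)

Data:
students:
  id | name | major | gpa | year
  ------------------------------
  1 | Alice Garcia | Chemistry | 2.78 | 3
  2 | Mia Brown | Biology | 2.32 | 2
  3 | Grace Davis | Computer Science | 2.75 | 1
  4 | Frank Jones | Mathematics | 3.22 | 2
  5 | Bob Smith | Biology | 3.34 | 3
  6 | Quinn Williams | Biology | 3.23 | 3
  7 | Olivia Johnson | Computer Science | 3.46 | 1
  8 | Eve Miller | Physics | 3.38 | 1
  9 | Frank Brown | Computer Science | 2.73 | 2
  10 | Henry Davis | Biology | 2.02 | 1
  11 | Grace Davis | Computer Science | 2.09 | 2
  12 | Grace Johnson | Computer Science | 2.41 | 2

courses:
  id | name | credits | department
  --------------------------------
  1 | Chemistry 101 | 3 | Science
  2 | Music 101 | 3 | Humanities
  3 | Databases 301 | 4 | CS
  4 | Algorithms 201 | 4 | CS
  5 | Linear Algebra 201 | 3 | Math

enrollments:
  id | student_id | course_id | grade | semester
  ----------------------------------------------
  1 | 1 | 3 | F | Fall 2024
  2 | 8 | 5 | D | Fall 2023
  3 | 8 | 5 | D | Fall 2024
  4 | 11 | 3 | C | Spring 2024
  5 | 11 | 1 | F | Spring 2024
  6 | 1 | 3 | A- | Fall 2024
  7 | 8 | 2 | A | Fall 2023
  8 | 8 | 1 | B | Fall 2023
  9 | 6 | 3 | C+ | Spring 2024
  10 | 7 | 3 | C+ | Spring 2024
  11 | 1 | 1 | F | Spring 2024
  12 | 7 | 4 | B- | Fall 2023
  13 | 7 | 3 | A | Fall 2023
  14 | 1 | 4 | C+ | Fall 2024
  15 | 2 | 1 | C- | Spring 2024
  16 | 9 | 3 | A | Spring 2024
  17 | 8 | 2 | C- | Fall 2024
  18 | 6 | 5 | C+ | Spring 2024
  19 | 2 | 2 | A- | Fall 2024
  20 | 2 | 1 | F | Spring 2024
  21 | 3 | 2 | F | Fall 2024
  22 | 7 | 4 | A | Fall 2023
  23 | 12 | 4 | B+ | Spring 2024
SELECT year, AVG(gpa) AS avg_gpa FROM students GROUP BY year HAVING AVG(gpa) < 3.68

Execution result:
year | avg_gpa
1 | 2.90
2 | 2.55
3 | 3.12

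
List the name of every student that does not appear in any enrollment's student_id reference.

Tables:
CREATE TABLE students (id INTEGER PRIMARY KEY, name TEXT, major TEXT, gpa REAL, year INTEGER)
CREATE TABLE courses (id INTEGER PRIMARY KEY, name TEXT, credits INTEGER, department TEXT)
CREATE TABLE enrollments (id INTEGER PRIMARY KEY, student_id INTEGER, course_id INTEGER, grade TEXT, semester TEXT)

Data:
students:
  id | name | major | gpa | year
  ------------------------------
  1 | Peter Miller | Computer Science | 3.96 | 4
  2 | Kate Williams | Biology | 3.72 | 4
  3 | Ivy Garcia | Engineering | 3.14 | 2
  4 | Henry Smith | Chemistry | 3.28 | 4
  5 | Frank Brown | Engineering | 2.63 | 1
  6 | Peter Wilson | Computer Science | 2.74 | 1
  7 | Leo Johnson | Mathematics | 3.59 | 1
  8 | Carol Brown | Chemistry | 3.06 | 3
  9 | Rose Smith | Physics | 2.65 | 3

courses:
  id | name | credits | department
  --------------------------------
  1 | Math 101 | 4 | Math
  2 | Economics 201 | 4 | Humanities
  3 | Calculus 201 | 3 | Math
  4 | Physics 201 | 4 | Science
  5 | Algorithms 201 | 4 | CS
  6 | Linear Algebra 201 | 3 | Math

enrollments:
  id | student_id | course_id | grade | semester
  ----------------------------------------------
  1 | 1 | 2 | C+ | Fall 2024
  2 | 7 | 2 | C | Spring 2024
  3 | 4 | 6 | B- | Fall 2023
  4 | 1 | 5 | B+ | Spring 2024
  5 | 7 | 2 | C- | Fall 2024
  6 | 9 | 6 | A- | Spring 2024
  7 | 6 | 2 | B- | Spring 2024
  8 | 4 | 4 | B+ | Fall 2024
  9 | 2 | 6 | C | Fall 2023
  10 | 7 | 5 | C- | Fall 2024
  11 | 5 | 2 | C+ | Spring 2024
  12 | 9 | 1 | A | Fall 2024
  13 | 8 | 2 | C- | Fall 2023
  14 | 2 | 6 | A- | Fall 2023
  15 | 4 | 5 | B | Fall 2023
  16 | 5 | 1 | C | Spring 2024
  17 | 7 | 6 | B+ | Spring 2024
SELECT p.name FROM students p LEFT JOIN enrollments c ON c.student_id = p.id WHERE c.id IS NULL

Execution result:
Ivy Garcia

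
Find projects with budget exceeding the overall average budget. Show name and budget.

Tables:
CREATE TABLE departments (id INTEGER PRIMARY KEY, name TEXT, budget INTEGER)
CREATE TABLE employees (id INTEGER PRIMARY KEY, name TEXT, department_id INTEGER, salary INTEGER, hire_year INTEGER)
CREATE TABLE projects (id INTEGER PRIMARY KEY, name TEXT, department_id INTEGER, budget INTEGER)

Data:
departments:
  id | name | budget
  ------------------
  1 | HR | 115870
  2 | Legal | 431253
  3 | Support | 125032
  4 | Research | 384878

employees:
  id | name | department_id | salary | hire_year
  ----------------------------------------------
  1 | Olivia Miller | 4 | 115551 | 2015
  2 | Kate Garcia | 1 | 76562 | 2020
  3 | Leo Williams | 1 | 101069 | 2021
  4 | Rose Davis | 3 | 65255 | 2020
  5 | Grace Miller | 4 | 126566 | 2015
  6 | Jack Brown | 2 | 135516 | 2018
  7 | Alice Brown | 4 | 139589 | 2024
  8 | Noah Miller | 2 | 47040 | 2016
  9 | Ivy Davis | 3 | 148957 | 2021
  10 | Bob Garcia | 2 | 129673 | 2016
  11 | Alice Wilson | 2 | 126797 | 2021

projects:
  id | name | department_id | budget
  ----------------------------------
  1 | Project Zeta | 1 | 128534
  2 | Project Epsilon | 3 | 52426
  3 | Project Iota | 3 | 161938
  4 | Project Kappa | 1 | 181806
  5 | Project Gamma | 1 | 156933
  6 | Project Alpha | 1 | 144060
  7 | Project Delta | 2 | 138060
SELECT name, budget FROM projects WHERE budget > (SELECT AVG(budget) FROM projects)

Execution result:
name | budget
Project Iota | 161938
Project Kappa | 181806
Project Gamma | 156933
Project Alpha | 144060
Project Delta | 138060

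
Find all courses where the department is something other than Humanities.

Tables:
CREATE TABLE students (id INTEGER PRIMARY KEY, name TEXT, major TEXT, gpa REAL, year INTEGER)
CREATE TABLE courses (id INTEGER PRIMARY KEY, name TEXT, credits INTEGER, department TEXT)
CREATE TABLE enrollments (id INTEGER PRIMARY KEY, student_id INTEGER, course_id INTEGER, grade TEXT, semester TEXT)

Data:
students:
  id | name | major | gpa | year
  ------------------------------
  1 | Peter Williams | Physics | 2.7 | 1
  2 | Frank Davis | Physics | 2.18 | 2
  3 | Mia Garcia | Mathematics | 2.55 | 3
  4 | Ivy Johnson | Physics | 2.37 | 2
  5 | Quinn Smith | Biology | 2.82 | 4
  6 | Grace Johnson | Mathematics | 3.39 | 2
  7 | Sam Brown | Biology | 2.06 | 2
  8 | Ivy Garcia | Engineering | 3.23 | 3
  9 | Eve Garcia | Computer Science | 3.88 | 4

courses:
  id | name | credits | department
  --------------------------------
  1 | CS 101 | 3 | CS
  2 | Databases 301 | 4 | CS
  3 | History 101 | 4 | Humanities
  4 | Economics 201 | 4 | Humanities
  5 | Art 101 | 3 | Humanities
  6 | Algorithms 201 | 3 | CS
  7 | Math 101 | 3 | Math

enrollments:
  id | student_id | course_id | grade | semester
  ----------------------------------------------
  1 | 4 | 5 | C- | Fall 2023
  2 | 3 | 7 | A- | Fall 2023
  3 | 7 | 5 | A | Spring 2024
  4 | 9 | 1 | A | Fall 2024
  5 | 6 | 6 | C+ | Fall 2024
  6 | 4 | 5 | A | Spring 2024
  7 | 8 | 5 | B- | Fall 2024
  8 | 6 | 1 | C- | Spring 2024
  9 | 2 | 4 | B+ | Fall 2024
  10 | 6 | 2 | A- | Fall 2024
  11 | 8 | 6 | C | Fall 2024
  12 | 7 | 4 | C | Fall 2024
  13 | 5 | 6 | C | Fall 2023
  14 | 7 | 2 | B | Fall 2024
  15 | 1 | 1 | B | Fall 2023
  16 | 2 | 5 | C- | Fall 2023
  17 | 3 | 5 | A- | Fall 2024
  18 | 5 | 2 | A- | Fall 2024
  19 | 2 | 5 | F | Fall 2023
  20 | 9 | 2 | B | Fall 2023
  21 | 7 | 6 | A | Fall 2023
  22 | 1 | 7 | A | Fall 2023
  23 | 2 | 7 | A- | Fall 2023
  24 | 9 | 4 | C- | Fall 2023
SELECT name, department FROM courses WHERE department <> 'Humanities'

Execution result:
name | department
CS 101 | CS
Databases 301 | CS
Algorithms 201 | CS
Math 101 | Math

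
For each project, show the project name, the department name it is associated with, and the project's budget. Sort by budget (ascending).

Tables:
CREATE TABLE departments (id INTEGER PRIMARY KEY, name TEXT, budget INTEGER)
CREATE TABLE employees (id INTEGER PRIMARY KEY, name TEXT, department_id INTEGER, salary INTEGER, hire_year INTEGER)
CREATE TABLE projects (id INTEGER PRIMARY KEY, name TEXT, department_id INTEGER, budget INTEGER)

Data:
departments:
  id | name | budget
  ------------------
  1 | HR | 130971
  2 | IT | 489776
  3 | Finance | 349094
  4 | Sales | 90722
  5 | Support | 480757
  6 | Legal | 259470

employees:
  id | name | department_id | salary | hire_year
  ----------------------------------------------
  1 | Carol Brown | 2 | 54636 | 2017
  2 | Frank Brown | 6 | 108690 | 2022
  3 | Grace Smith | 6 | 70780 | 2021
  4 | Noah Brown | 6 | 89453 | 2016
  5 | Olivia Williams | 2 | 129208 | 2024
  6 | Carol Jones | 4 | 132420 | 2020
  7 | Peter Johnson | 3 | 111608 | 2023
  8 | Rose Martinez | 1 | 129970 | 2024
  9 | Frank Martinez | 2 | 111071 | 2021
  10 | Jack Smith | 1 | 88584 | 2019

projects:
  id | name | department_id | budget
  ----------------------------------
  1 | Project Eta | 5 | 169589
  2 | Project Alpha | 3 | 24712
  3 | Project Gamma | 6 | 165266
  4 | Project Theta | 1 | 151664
SELECT c.name, p.name AS department, c.budget FROM projects c JOIN departments p ON c.department_id = p.id ORDER BY c.budget ASC

Execution result:
name | department | budget
Project Alpha | Finance | 24712
Project Theta | HR | 151664
Project Gamma | Legal | 165266
Project Eta | Support | 169589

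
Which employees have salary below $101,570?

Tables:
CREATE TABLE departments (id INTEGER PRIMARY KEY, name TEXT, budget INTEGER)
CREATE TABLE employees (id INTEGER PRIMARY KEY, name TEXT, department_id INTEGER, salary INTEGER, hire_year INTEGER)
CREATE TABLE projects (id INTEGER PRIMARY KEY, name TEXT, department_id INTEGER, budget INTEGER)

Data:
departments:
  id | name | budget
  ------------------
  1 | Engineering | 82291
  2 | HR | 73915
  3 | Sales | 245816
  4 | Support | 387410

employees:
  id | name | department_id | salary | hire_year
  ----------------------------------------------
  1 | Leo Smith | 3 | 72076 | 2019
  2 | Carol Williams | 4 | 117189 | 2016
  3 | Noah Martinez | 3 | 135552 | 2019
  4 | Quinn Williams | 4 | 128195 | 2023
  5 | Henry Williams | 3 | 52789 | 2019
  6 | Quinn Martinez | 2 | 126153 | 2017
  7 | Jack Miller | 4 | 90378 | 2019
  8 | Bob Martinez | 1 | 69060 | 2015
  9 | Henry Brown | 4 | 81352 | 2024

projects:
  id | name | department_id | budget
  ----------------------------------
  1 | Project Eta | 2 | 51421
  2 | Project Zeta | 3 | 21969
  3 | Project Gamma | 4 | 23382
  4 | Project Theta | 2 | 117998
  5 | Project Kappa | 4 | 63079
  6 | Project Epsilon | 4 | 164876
SELECT name, salary FROM employees WHERE salary < 101570

Execution result:
name | salary
Leo Smith | 72076
Henry Williams | 52789
Jack Miller | 90378
Bob Martinez | 69060
Henry Brown | 81352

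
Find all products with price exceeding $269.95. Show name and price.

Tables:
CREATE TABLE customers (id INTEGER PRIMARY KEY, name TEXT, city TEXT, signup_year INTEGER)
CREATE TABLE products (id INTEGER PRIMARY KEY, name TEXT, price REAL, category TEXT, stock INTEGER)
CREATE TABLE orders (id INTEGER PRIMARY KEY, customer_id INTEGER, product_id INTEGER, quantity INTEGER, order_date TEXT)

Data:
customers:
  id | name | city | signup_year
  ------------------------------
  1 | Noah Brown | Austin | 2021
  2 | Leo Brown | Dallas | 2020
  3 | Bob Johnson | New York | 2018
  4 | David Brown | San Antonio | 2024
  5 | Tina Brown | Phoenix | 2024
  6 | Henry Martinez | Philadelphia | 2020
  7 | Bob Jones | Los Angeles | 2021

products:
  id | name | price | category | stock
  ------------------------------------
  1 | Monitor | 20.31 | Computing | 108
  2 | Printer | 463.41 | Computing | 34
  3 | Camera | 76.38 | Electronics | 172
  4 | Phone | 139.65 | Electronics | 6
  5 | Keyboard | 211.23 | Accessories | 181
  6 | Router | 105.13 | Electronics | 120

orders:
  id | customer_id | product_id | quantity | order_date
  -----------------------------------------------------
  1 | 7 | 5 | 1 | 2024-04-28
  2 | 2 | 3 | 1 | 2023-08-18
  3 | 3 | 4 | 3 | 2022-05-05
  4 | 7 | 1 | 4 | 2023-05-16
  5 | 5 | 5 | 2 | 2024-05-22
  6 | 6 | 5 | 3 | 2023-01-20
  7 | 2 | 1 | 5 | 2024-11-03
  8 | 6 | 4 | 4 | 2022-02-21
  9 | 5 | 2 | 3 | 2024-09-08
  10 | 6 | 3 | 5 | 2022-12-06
SELECT name, price FROM products WHERE price > 269.95

Execution result:
name | price
Printer | 463.41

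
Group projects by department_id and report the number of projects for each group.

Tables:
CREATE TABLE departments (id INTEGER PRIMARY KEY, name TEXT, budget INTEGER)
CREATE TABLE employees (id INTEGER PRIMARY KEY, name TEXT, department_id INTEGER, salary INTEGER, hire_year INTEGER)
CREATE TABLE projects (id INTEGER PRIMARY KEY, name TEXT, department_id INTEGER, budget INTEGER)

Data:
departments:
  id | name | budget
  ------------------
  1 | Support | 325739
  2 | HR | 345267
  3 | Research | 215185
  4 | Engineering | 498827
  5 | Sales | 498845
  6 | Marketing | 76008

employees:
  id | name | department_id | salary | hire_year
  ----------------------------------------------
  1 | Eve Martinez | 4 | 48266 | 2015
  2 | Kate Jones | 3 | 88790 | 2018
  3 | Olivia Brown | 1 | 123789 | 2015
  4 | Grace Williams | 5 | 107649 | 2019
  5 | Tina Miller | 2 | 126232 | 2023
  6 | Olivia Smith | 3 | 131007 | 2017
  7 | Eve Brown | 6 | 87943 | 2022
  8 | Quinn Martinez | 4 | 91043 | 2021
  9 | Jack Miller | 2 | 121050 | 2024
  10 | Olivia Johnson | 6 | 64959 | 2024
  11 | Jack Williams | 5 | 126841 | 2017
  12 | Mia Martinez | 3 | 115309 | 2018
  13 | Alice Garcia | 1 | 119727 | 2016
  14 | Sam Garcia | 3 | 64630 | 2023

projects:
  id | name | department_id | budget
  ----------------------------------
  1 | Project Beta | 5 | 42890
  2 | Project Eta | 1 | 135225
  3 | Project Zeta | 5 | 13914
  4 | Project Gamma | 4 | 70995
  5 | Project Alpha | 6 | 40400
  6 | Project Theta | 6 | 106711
SELECT department_id, COUNT(*) AS n FROM projects GROUP BY department_id

Execution result:
department_id | n
1 | 1
4 | 1
5 | 2
6 | 2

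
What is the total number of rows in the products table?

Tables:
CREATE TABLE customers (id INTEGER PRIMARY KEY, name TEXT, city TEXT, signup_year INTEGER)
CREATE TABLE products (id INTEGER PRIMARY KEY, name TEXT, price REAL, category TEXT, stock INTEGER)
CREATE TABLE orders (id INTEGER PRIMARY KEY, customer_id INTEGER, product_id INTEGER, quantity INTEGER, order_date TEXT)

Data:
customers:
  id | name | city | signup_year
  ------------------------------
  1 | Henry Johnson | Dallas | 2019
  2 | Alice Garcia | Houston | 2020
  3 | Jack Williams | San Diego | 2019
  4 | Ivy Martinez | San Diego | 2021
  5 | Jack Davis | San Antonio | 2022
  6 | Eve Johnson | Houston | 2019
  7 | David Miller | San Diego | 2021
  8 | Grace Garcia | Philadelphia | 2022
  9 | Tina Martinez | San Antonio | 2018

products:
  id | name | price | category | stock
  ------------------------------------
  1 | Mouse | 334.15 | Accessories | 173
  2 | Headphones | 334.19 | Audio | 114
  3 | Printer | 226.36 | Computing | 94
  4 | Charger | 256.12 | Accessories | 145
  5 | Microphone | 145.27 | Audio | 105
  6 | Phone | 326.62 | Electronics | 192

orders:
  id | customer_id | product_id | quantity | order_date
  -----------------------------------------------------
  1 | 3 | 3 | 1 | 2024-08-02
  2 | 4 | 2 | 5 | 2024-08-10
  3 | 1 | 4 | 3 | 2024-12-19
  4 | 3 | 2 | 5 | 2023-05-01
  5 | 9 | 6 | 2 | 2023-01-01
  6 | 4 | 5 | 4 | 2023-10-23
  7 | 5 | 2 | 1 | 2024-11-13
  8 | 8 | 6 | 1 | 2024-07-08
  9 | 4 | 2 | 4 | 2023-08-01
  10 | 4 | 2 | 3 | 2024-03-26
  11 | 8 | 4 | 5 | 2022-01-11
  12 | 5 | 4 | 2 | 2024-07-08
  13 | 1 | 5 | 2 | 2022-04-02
SELECT COUNT(*) FROM products

Execution result:
6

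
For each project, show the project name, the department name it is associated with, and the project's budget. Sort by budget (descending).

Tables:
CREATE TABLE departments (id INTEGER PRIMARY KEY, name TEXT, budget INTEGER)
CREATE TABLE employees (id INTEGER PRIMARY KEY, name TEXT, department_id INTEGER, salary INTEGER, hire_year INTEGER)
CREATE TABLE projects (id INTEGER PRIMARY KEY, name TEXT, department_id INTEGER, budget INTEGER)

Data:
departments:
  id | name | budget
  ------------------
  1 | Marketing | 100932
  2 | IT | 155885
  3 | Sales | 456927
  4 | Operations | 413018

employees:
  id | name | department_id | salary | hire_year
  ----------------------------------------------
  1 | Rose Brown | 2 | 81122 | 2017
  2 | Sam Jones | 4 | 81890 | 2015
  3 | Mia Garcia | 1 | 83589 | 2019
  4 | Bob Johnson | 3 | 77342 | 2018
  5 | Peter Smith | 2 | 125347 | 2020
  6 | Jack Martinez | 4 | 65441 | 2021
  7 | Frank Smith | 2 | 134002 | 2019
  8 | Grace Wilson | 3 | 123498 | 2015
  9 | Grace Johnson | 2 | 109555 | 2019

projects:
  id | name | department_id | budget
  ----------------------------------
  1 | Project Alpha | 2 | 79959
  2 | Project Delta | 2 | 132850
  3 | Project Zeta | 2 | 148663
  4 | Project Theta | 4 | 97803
SELECT c.name, p.name AS department, c.budget FROM projects c JOIN departments p ON c.department_id = p.id ORDER BY c.budget DESC

Execution result:
name | department | budget
Project Zeta | IT | 148663
Project Delta | IT | 132850
Project Theta | Operations | 97803
Project Alpha | IT | 79959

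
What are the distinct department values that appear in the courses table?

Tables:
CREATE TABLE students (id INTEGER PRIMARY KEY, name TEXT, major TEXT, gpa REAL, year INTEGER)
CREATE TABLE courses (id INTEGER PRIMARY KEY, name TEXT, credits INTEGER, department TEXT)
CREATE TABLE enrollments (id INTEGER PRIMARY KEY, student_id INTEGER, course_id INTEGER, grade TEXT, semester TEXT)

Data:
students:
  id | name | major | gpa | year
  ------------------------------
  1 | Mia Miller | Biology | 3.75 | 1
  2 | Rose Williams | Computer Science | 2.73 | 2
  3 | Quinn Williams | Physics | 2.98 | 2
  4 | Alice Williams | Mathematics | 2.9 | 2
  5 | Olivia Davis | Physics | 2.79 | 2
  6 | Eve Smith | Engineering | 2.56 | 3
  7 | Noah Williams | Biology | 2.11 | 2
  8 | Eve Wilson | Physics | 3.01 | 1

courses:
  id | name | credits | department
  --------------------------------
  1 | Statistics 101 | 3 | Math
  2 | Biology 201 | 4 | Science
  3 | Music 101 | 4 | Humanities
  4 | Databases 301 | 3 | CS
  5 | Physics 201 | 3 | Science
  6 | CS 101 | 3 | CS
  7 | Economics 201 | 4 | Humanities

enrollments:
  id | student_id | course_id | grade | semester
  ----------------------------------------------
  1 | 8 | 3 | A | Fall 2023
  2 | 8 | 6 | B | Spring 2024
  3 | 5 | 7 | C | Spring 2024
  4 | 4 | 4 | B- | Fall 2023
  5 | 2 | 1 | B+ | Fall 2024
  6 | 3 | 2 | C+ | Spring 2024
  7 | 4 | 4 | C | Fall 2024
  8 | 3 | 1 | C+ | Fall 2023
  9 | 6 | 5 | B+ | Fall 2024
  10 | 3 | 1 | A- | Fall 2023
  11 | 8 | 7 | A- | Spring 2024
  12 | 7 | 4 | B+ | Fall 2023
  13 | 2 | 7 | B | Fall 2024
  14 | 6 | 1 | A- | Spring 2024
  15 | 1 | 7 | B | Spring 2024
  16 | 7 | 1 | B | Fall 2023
SELECT DISTINCT department FROM courses

Execution result:
department
Math
Science
Humanities
CS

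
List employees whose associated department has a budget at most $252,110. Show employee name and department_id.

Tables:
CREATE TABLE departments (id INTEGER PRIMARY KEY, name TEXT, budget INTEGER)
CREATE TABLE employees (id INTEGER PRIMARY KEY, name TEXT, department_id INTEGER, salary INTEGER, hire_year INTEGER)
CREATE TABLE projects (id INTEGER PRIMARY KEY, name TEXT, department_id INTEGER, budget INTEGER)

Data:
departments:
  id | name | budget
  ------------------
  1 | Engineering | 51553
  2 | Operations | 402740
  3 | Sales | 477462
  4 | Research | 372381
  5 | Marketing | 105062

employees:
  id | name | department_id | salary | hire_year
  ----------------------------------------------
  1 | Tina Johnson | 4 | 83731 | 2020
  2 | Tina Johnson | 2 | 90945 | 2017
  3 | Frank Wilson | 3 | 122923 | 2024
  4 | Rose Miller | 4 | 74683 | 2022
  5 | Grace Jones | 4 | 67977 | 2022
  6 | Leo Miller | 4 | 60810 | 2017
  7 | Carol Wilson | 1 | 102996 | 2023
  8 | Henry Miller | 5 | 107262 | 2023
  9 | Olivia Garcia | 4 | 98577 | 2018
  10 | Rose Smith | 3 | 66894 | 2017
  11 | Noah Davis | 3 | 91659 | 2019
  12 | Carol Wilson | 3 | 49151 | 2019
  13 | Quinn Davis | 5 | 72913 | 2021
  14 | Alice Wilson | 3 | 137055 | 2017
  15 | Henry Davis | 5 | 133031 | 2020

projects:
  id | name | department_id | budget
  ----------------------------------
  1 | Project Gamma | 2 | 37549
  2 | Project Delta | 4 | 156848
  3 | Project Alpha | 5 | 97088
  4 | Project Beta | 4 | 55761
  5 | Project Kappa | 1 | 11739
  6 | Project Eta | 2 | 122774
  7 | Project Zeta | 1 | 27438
SELECT name, department_id FROM employees WHERE department_id IN (SELECT id FROM departments WHERE budget <= 252110)

Execution result:
name | department_id
Carol Wilson | 1
Henry Miller | 5
Quinn Davis | 5
Henry Davis | 5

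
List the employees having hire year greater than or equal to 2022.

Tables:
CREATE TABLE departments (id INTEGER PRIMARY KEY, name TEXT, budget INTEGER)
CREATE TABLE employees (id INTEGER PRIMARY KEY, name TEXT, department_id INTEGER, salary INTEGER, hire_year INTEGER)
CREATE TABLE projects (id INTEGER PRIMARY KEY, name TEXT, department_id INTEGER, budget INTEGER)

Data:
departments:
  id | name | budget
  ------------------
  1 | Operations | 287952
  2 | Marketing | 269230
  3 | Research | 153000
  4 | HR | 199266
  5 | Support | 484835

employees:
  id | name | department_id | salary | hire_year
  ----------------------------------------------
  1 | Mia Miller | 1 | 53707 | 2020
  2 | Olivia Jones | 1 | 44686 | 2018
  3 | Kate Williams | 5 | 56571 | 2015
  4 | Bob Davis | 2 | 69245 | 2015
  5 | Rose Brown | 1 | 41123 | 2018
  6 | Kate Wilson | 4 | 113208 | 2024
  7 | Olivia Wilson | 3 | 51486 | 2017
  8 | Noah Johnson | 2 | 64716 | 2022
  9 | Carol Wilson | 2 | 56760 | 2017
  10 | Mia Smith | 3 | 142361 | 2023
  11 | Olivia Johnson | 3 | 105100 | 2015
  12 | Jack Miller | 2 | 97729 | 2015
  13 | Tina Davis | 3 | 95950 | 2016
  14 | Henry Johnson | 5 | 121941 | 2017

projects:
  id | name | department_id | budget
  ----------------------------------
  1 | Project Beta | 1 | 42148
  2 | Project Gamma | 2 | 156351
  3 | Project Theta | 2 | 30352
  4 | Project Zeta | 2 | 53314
SELECT name, hire_year FROM employees WHERE hire_year >= 2022

Execution result:
name | hire_year
Kate Wilson | 2024
Noah Johnson | 2022
Mia Smith | 2023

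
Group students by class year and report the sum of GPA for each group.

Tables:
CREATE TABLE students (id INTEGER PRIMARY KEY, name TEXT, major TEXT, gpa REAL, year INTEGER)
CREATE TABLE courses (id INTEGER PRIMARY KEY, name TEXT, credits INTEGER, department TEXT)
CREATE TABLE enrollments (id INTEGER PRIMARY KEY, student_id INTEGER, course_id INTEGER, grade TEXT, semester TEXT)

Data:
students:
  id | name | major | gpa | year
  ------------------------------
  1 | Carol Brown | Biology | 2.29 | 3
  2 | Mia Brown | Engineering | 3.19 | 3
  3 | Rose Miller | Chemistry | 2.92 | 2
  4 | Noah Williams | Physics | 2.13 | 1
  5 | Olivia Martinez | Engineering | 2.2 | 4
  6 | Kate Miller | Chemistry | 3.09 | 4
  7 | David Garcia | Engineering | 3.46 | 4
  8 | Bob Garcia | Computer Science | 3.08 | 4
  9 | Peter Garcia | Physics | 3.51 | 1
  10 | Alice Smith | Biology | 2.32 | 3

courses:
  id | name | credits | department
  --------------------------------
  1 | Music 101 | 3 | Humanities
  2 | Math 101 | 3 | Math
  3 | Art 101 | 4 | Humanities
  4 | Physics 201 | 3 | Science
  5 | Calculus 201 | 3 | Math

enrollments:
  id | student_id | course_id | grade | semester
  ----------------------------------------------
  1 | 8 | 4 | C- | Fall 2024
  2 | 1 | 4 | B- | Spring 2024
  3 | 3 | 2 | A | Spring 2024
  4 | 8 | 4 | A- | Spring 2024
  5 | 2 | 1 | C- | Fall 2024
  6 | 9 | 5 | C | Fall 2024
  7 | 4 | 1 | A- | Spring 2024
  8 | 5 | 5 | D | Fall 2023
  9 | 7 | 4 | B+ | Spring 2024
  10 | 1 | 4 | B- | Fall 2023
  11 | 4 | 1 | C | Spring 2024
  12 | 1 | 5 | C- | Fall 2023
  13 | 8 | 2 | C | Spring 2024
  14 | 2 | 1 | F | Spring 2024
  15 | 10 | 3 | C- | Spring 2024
SELECT year, SUM(gpa) AS sum_gpa FROM students GROUP BY year

Execution result:
year | sum_gpa
1 | 5.64
2 | 2.92
3 | 7.80
4 | 11.83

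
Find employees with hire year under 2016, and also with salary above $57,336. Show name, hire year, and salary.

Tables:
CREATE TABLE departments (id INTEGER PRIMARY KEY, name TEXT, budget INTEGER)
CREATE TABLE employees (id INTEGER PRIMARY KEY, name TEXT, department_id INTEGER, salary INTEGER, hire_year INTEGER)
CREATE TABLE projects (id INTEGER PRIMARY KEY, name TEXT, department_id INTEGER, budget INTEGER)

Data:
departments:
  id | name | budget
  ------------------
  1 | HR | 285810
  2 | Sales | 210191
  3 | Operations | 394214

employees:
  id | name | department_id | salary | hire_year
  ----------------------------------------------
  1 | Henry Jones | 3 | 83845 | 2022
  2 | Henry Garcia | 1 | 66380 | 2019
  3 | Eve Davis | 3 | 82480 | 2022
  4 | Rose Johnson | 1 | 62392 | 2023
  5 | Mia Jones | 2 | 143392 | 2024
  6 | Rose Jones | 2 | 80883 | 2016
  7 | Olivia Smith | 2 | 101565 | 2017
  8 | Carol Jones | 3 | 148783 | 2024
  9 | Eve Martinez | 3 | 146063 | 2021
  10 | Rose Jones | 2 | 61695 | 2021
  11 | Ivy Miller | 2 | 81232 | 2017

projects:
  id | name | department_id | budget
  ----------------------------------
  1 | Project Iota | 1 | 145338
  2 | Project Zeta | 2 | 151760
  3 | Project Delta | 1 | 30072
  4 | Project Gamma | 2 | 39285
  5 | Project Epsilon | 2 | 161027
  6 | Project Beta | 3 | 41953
SELECT name, hire_year, salary FROM employees WHERE hire_year < 2016 AND salary > 57336

Execution result:
(no rows)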